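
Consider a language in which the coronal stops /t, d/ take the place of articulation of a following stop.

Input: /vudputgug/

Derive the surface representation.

/d/ before /p/ (labial) → [b]
/t/ before /g/ (velar) → [k]

[vubpukgug]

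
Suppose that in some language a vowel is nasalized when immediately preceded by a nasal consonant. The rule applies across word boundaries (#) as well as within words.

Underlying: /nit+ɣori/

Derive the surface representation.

/i/ after nasal /n/ → [ĩ]

[nĩt+ɣori]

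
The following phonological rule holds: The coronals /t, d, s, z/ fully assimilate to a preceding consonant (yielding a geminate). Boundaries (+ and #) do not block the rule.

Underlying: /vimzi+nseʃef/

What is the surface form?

/z/ after /m/ → [m] (total assimilation)
/s/ after /n/ → [n] (total assimilation)

[vimmi+nneʃef]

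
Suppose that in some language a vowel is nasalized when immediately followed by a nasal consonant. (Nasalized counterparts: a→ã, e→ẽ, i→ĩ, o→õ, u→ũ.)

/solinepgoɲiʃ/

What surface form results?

/i/ before nasal /n/ → [ĩ]
/o/ before nasal /ɲ/ → [õ]

[solĩnepgõɲiʃ]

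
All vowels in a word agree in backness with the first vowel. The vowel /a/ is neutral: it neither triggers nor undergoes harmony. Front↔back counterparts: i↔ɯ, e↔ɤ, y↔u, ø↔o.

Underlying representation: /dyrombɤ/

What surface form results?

/o/ harmonizes with /y/ ([-back]) → [ø]
/ɤ/ harmonizes with /y/ ([-back]) → [e]

[dyrømbe]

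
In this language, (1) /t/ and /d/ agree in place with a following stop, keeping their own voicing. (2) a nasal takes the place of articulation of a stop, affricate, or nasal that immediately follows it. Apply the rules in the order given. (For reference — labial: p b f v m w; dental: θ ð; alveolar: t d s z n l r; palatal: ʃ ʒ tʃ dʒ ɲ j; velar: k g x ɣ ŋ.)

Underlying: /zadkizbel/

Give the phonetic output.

[zagkizbel]

Rule 1: /d/ before /k/ (velar) → [g]
After rule 1: zagkizbel
Rule 2: no segment meets the rule's conditions; no change.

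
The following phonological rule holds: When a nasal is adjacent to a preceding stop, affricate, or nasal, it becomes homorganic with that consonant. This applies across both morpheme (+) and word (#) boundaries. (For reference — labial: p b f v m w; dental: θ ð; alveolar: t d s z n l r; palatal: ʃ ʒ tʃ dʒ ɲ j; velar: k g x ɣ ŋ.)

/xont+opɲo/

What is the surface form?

/ɲ/ after /p/ (labial) → [m]

[xont+opmo]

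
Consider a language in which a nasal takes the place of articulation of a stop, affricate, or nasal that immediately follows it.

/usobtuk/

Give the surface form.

no segment meets the rule's conditions; no change.

[usobtuk]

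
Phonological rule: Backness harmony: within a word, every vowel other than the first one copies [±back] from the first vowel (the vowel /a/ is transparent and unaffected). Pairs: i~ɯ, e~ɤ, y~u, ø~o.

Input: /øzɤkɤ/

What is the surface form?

/ɤ/ harmonizes with /ø/ ([-back]) → [e]
/ɤ/ harmonizes with /ø/ ([-back]) → [e]

[øzeke]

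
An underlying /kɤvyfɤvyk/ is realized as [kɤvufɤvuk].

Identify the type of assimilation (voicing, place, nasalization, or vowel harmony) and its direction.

/y/→[u] /y/→[u].
Vowels agree with the first vowel, so the harmony is progressive.

vowel harmony, progressive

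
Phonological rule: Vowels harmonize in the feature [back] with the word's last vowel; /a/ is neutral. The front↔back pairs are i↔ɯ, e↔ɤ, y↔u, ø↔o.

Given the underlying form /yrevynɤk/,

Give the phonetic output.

/y/ harmonizes with /ɤ/ ([+back]) → [u]
/e/ harmonizes with /ɤ/ ([+back]) → [ɤ]
/y/ harmonizes with /ɤ/ ([+back]) → [u]

[urɤvunɤk]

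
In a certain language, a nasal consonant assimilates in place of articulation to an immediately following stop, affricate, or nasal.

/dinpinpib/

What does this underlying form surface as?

/n/ before /p/ (labial) → [m]
/n/ before /p/ (labial) → [m]

[dimpimpib]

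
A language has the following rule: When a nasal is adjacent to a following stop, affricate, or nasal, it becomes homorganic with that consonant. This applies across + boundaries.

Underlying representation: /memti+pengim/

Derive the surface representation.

/m/ before /t/ (alveolar) → [n]
/n/ before /g/ (velar) → [ŋ]

[menti+peŋgim]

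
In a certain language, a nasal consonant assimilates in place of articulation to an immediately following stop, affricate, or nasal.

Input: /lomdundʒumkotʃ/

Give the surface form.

[londuɲdʒuŋkotʃ]

/m/ before /d/ (alveolar) → [n]
/n/ before /dʒ/ (palatal) → [ɲ]
/m/ before /k/ (velar) → [ŋ]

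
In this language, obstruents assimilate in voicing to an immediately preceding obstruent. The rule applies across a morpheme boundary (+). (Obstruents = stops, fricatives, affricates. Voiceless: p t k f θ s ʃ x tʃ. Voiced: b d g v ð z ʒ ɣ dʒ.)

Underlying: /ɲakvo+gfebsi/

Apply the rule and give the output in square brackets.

[ɲakfo+gvebzi]

/v/ after /k/ (voiceless) → [f]
/f/ after /g/ (voiced) → [v]
/s/ after /b/ (voiced) → [z]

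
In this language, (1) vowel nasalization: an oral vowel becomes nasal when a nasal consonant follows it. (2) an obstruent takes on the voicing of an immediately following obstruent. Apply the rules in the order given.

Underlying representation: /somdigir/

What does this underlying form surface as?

[sõmdigir]

Rule 1: /o/ before nasal /m/ → [õ]
After rule 1: sõmdigir
Rule 2: no segment meets the rule's conditions; no change.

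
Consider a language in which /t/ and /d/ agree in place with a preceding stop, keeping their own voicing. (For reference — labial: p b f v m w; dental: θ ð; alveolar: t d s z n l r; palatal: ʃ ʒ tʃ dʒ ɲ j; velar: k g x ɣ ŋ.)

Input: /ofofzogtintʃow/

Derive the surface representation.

/t/ after /g/ (velar) → [k]

[ofofzogkintʃow]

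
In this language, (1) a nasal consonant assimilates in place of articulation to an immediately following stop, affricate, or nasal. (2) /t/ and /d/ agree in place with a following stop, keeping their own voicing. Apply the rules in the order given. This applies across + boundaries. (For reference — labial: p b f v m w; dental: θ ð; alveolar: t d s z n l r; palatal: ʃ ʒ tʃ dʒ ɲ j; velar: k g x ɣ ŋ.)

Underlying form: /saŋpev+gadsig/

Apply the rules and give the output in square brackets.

Rule 1: /ŋ/ before /p/ (labial) → [m]
After rule 1: sampev+gadsig
Rule 2: no segment meets the rule's conditions; no change.

[sampev+gadsig]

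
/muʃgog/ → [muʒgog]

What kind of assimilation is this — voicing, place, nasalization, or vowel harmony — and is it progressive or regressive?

voicing assimilation, regressive

/ʃ/→[ʒ].
Each target copies a feature from the following segment, so the direction is regressive.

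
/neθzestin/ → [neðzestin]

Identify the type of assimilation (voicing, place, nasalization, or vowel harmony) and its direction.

voicing assimilation, regressive

/θ/→[ð].
Each target copies a feature from the following segment, so the direction is regressive.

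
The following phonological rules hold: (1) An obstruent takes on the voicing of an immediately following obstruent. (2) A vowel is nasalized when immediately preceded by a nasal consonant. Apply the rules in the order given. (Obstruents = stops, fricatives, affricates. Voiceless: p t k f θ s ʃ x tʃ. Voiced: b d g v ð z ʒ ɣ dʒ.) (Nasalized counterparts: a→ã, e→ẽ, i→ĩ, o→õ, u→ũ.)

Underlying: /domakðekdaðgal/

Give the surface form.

Rule 1: /k/ before /ð/ (voiced) → [g]
Rule 1: /k/ before /d/ (voiced) → [g]
After rule 1: domagðegdaðgal
Rule 2: /a/ after nasal /m/ → [ã]

[domãgðegdaðgal]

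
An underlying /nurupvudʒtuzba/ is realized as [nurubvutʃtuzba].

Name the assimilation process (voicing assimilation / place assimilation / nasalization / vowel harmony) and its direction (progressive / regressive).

/p/→[b] /dʒ/→[tʃ].
Each target copies a feature from the following segment, so the direction is regressive.

voicing assimilation, regressive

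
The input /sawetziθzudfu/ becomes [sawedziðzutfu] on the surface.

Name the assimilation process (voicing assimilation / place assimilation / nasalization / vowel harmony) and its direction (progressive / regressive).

/t/→[d] /θ/→[ð] /d/→[t].
Each target copies a feature from the following segment, so the direction is regressive.

voicing assimilation, regressive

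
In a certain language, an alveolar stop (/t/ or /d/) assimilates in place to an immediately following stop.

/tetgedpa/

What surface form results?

/t/ before /g/ (velar) → [k]
/d/ before /p/ (labial) → [b]

[tekgebpa]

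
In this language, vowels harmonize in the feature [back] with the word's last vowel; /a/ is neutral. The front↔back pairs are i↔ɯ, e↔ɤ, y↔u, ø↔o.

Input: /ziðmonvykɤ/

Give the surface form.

[zɯðmonvukɤ]

/i/ harmonizes with /ɤ/ ([+back]) → [ɯ]
/y/ harmonizes with /ɤ/ ([+back]) → [u]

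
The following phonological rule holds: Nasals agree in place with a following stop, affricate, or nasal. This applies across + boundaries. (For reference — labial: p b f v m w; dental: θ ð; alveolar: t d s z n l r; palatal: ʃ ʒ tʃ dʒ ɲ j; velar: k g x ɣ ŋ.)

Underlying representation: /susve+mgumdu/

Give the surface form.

/m/ before /g/ (velar) → [ŋ]
/m/ before /d/ (alveolar) → [n]

[susve+ŋgundu]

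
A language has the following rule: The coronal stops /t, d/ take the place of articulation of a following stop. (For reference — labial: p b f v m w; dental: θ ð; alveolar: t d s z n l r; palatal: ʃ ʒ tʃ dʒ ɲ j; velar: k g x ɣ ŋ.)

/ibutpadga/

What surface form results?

[ibuppagga]

/t/ before /p/ (labial) → [p]
/d/ before /g/ (velar) → [g]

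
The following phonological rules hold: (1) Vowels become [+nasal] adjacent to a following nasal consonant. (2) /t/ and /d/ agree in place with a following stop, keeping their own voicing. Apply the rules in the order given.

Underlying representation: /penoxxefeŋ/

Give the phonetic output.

Rule 1: /e/ before nasal /n/ → [ẽ]
Rule 1: /e/ before nasal /ŋ/ → [ẽ]
After rule 1: pẽnoxxefẽŋ
Rule 2: no segment meets the rule's conditions; no change.

[pẽnoxxefẽŋ]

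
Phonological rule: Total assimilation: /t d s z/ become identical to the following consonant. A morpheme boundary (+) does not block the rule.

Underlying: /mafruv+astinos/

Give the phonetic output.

[mafruv+attinos]

/s/ before /t/ → [t] (total assimilation)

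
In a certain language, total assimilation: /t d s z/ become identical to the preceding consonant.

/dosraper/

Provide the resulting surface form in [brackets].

no segment meets the rule's conditions; no change.

[dosraper]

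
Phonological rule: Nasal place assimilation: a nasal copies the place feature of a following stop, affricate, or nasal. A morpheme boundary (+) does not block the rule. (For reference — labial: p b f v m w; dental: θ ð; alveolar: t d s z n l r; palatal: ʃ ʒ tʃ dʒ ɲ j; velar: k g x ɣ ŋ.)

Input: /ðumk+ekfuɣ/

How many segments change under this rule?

/m/ before /k/ (velar) → [ŋ]
1 segment changes.

1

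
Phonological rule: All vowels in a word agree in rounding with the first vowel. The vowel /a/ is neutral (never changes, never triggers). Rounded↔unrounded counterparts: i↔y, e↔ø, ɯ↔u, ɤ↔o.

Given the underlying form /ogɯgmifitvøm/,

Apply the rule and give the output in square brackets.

/ɯ/ harmonizes with /o/ ([+round]) → [u]
/i/ harmonizes with /o/ ([+round]) → [y]
/i/ harmonizes with /o/ ([+round]) → [y]

[ogugmyfytvøm]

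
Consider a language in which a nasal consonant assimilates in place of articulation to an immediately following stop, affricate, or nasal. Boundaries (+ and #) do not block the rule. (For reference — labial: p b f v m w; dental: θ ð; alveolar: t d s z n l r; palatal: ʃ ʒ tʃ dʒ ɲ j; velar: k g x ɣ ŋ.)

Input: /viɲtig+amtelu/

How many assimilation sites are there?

/ɲ/ before /t/ (alveolar) → [n]
/m/ before /t/ (alveolar) → [n]
2 segments change.

2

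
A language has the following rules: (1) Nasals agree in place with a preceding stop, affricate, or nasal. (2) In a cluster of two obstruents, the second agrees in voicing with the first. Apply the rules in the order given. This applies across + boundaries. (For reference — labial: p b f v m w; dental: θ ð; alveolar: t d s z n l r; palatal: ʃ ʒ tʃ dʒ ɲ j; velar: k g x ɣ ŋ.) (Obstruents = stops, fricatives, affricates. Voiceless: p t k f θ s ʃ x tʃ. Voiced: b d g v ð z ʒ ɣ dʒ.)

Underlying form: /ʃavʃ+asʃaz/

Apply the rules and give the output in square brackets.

[ʃavʒ+asʃaz]

Rule 1: no segment meets the rule's conditions; no change.
After rule 1: ʃavʃ+asʃaz
Rule 2: /ʃ/ after /v/ (voiced) → [ʒ]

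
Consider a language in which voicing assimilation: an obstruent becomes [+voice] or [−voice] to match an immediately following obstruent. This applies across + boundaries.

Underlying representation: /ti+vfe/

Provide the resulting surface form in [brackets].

/v/ before /f/ (voiceless) → [f]

[ti+ffe]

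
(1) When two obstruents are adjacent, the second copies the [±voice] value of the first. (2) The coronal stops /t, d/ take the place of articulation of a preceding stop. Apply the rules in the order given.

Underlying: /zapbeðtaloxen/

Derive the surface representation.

Rule 1: /b/ after /p/ (voiceless) → [p]
Rule 1: /t/ after /ð/ (voiced) → [d]
After rule 1: zappeðdaloxen
Rule 2: no segment meets the rule's conditions; no change.

[zappeðdaloxen]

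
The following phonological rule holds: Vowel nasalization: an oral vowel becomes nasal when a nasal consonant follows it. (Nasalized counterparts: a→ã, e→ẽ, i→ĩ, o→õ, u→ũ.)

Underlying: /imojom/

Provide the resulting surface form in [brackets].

/i/ before nasal /m/ → [ĩ]
/o/ before nasal /m/ → [õ]

[ĩmojõm]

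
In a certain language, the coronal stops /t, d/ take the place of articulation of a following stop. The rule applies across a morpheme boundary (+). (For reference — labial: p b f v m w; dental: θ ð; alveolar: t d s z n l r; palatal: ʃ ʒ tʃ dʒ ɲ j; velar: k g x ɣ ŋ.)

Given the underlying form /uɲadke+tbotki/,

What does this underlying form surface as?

[uɲagke+pbokki]

/d/ before /k/ (velar) → [g]
/t/ before /b/ (labial) → [p]
/t/ before /k/ (velar) → [k]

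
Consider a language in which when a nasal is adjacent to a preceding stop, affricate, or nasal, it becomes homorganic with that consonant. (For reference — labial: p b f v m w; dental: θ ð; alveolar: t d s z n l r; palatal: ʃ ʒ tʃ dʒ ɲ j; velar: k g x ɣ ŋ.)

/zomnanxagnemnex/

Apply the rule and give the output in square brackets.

[zommanxagŋemmex]

/n/ after /m/ (labial) → [m]
/n/ after /g/ (velar) → [ŋ]
/n/ after /m/ (labial) → [m]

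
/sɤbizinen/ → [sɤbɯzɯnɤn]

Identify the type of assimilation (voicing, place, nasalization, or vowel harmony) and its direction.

/i/→[ɯ] /i/→[ɯ] /e/→[ɤ].
Vowels agree with the first vowel, so the harmony is progressive.

vowel harmony, progressive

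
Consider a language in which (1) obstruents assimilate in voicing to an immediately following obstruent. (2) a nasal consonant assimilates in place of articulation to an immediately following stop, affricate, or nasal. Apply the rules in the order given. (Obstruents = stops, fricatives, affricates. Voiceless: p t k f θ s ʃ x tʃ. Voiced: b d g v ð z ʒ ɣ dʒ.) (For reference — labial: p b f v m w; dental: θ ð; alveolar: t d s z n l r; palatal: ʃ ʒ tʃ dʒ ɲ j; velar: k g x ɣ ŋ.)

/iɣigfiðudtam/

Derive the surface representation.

[iɣikfiðuttam]

Rule 1: /g/ before /f/ (voiceless) → [k]
Rule 1: /d/ before /t/ (voiceless) → [t]
After rule 1: iɣikfiðuttam
Rule 2: no segment meets the rule's conditions; no change.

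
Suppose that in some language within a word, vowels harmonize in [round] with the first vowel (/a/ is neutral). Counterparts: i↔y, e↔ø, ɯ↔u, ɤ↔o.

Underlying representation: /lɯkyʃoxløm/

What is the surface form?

[lɯkiʃɤxlem]

/y/ harmonizes with /ɯ/ ([-round]) → [i]
/o/ harmonizes with /ɯ/ ([-round]) → [ɤ]
/ø/ harmonizes with /ɯ/ ([-round]) → [e]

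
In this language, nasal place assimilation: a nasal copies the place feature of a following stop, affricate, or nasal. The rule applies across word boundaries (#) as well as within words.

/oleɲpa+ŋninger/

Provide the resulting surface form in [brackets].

[olempa+nniŋger]

/ɲ/ before /p/ (labial) → [m]
/ŋ/ before /n/ (alveolar) → [n]
/n/ before /g/ (velar) → [ŋ]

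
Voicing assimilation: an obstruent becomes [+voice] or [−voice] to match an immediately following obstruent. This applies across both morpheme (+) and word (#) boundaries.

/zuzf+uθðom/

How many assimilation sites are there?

2

/z/ before /f/ (voiceless) → [s]
/θ/ before /ð/ (voiced) → [ð]
2 segments change.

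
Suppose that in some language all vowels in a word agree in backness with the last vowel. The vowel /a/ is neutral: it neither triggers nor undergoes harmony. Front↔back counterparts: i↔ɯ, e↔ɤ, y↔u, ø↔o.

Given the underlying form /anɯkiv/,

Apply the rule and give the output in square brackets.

[anikiv]

/ɯ/ harmonizes with /i/ ([-back]) → [i]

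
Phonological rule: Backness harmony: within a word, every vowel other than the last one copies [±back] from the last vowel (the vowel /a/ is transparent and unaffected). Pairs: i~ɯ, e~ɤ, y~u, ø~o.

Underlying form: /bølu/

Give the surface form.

[bolu]

/ø/ harmonizes with /u/ ([+back]) → [o]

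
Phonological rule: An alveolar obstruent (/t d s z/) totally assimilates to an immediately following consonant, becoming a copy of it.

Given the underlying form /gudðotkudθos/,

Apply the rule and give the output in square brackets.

[guððokkuθθos]

/d/ before /ð/ → [ð] (total assimilation)
/t/ before /k/ → [k] (total assimilation)
/d/ before /θ/ → [θ] (total assimilation)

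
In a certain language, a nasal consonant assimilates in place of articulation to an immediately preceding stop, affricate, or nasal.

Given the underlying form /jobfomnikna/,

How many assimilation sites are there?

/n/ after /m/ (labial) → [m]
/n/ after /k/ (velar) → [ŋ]
2 segments change.

2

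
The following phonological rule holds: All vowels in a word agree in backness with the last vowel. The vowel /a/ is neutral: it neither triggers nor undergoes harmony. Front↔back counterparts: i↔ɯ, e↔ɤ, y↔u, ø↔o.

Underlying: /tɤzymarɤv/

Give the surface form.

[tɤzumarɤv]

/y/ harmonizes with /ɤ/ ([+back]) → [u]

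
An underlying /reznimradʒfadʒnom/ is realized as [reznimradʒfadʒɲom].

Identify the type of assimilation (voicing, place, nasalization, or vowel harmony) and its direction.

/n/→[ɲ].
Each target copies a feature from the preceding segment, so the direction is progressive.

place assimilation, progressive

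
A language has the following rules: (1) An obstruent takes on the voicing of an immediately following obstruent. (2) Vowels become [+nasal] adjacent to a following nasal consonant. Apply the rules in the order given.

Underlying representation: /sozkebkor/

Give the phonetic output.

[soskepkor]

Rule 1: /z/ before /k/ (voiceless) → [s]
Rule 1: /b/ before /k/ (voiceless) → [p]
After rule 1: soskepkor
Rule 2: no segment meets the rule's conditions; no change.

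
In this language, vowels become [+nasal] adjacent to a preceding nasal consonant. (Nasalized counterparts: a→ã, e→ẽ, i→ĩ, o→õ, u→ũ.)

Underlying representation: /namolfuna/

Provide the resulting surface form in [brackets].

[nãmõlfunã]

/a/ after nasal /n/ → [ã]
/o/ after nasal /m/ → [õ]
/a/ after nasal /n/ → [ã]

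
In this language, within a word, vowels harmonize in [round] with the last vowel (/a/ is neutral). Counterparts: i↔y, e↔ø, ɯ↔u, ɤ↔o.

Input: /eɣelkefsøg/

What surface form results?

[øɣølkøfsøg]

/e/ harmonizes with /ø/ ([+round]) → [ø]
/e/ harmonizes with /ø/ ([+round]) → [ø]
/e/ harmonizes with /ø/ ([+round]) → [ø]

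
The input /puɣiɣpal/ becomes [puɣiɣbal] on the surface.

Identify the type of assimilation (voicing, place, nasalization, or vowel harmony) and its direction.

/p/→[b].
Each target copies a feature from the preceding segment, so the direction is progressive.

voicing assimilation, progressive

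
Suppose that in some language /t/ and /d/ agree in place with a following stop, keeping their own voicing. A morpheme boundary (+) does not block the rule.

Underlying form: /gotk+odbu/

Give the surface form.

/t/ before /k/ (velar) → [k]
/d/ before /b/ (labial) → [b]

[gokk+obbu]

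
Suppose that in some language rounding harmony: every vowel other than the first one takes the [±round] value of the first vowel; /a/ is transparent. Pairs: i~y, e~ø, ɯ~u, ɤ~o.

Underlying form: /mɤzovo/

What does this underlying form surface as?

/o/ harmonizes with /ɤ/ ([-round]) → [ɤ]
/o/ harmonizes with /ɤ/ ([-round]) → [ɤ]

[mɤzɤvɤ]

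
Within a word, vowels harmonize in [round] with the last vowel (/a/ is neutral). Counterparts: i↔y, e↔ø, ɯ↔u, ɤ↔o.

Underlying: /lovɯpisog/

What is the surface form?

/ɯ/ harmonizes with /o/ ([+round]) → [u]
/i/ harmonizes with /o/ ([+round]) → [y]

[lovupysog]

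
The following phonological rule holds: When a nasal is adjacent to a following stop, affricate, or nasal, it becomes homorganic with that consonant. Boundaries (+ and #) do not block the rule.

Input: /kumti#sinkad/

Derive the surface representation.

[kunti#siŋkad]

/m/ before /t/ (alveolar) → [n]
/n/ before /k/ (velar) → [ŋ]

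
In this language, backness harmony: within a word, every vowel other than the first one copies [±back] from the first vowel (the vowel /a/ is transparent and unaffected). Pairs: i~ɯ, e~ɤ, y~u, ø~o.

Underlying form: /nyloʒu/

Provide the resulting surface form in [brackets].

/o/ harmonizes with /y/ ([-back]) → [ø]
/u/ harmonizes with /y/ ([-back]) → [y]

[nyløʒy]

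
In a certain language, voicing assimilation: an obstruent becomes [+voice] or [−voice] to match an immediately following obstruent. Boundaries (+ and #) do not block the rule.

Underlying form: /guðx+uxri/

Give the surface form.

[guθx+uxri]

/ð/ before /x/ (voiceless) → [θ]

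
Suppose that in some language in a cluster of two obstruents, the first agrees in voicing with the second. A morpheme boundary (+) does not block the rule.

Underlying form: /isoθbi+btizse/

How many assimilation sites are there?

/θ/ before /b/ (voiced) → [ð]
/b/ before /t/ (voiceless) → [p]
/z/ before /s/ (voiceless) → [s]
3 segments change.

3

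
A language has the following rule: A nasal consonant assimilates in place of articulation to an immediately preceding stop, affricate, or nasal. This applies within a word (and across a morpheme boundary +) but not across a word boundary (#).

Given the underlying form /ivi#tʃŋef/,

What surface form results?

/ŋ/ after /tʃ/ (palatal) → [ɲ]

[ivi#tʃɲef]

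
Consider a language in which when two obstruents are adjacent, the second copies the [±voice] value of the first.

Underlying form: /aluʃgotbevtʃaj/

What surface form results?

[aluʃkotpevdʒaj]

/g/ after /ʃ/ (voiceless) → [k]
/b/ after /t/ (voiceless) → [p]
/tʃ/ after /v/ (voiced) → [dʒ]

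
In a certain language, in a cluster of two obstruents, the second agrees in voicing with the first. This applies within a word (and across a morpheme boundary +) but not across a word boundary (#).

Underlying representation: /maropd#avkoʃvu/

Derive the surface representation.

[maropt#avgoʃfu]

/d/ after /p/ (voiceless) → [t]
/k/ after /v/ (voiced) → [g]
/v/ after /ʃ/ (voiceless) → [f]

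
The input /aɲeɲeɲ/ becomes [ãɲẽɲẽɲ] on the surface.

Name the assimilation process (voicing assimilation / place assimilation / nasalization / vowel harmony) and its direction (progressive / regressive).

nasalization, regressive

/a/→[ã] /e/→[ẽ] /e/→[ẽ].
Each target copies a feature from the following segment, so the direction is regressive.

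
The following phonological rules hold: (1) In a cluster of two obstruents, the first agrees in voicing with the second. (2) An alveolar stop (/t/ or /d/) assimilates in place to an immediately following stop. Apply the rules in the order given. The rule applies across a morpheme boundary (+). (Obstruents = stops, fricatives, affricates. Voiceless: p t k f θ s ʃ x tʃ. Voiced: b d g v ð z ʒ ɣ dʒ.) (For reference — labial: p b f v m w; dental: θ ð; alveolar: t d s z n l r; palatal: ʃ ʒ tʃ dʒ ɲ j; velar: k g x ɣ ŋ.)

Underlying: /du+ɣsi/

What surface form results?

Rule 1: /ɣ/ before /s/ (voiceless) → [x]
After rule 1: du+xsi
Rule 2: no segment meets the rule's conditions; no change.

[du+xsi]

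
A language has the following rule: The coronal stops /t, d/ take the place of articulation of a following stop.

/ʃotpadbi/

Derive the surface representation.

/t/ before /p/ (labial) → [p]
/d/ before /b/ (labial) → [b]

[ʃoppabbi]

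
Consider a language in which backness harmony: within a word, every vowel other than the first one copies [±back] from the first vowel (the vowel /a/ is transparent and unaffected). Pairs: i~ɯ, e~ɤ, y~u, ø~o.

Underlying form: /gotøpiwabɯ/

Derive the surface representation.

/ø/ harmonizes with /o/ ([+back]) → [o]
/i/ harmonizes with /o/ ([+back]) → [ɯ]

[gotopɯwabɯ]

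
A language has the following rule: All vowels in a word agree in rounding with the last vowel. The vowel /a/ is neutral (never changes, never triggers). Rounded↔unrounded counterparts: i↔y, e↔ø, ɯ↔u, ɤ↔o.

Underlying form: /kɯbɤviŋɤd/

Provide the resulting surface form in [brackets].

[kɯbɤviŋɤd]

no segment meets the rule's conditions; no change.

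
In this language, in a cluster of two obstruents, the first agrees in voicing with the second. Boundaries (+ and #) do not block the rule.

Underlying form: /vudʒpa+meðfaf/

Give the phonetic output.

[vutʃpa+meθfaf]

/dʒ/ before /p/ (voiceless) → [tʃ]
/ð/ before /f/ (voiceless) → [θ]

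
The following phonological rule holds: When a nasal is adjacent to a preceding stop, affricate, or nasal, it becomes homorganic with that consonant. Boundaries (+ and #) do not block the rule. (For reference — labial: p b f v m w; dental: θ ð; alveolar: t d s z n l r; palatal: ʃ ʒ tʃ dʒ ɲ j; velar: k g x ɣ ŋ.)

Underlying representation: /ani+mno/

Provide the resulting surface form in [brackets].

[ani+mmo]

/n/ after /m/ (labial) → [m]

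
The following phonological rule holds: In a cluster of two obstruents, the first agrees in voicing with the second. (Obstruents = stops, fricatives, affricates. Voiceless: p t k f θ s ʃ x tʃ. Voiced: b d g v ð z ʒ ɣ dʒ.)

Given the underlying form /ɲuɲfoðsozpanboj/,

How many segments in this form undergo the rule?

2

/ð/ before /s/ (voiceless) → [θ]
/z/ before /p/ (voiceless) → [s]
2 segments change.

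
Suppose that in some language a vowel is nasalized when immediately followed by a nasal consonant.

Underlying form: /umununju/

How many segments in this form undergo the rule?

3

/u/ before nasal /m/ → [ũ]
/u/ before nasal /n/ → [ũ]
/u/ before nasal /n/ → [ũ]
3 segments change.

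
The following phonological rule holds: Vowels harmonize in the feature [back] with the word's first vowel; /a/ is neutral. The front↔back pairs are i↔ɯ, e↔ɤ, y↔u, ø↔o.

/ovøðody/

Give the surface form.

[ovoðodu]

/ø/ harmonizes with /o/ ([+back]) → [o]
/y/ harmonizes with /o/ ([+back]) → [u]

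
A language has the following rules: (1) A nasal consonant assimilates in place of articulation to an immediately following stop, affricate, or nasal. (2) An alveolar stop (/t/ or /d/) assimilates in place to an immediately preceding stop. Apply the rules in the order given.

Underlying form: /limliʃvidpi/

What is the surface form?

[limliʃvidpi]

Rule 1: no segment meets the rule's conditions; no change.
After rule 1: limliʃvidpi
Rule 2: no segment meets the rule's conditions; no change.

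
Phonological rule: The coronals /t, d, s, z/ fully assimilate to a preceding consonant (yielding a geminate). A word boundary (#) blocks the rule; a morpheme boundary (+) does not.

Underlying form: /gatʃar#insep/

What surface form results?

/s/ after /n/ → [n] (total assimilation)

[gatʃar#innep]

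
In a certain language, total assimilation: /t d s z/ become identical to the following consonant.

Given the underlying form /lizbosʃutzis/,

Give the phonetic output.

/z/ before /b/ → [b] (total assimilation)
/s/ before /ʃ/ → [ʃ] (total assimilation)
/t/ before /z/ → [z] (total assimilation)

[libboʃʃuzzis]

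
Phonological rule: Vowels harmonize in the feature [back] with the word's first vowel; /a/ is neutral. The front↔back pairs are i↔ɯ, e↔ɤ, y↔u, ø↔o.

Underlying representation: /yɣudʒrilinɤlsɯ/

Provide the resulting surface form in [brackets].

/u/ harmonizes with /y/ ([-back]) → [y]
/ɤ/ harmonizes with /y/ ([-back]) → [e]
/ɯ/ harmonizes with /y/ ([-back]) → [i]

[yɣydʒrilinelsi]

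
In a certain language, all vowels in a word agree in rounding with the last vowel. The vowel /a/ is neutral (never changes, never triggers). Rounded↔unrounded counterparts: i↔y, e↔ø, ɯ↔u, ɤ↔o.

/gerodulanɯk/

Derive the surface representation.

/o/ harmonizes with /ɯ/ ([-round]) → [ɤ]
/u/ harmonizes with /ɯ/ ([-round]) → [ɯ]

[gerɤdɯlanɯk]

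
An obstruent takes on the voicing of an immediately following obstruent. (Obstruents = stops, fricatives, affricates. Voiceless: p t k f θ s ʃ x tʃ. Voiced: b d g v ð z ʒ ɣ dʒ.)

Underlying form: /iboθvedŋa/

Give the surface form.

[iboðvedŋa]

/θ/ before /v/ (voiced) → [ð]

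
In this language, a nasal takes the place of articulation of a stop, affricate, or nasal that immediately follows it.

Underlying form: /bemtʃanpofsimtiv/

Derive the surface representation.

[beɲtʃampofsintiv]

/m/ before /tʃ/ (palatal) → [ɲ]
/n/ before /p/ (labial) → [m]
/m/ before /t/ (alveolar) → [n]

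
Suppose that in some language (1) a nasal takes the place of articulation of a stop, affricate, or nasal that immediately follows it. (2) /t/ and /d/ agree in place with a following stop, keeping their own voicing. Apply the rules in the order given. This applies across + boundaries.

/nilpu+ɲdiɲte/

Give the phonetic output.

Rule 1: /ɲ/ before /d/ (alveolar) → [n]
Rule 1: /ɲ/ before /t/ (alveolar) → [n]
After rule 1: nilpu+ndinte
Rule 2: no segment meets the rule's conditions; no change.

[nilpu+ndinte]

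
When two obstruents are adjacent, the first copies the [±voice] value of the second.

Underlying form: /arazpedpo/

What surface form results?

[araspetpo]

/z/ before /p/ (voiceless) → [s]
/d/ before /p/ (voiceless) → [t]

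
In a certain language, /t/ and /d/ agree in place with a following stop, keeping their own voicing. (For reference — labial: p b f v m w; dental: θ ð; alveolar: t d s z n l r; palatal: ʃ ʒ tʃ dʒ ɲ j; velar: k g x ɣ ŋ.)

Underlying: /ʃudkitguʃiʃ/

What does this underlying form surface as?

/d/ before /k/ (velar) → [g]
/t/ before /g/ (velar) → [k]

[ʃugkikguʃiʃ]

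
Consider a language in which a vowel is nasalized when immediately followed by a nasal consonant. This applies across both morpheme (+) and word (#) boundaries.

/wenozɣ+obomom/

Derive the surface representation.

/e/ before nasal /n/ → [ẽ]
/o/ before nasal /m/ → [õ]
/o/ before nasal /m/ → [õ]

[wẽnozɣ+obõmõm]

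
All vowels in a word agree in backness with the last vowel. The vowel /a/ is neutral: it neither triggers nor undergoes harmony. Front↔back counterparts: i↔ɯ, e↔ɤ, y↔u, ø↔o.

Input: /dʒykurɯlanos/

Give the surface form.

[dʒukurɯlanos]

/y/ harmonizes with /o/ ([+back]) → [u]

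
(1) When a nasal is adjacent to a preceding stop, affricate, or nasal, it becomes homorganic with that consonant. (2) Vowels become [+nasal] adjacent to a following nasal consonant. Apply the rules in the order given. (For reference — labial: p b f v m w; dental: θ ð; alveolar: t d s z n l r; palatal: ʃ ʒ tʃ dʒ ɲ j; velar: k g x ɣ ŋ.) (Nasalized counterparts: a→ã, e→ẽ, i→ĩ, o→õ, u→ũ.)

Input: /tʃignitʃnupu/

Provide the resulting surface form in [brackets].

Rule 1: /n/ after /g/ (velar) → [ŋ]
Rule 1: /n/ after /tʃ/ (palatal) → [ɲ]
After rule 1: tʃigŋitʃɲupu
Rule 2: no segment meets the rule's conditions; no change.

[tʃigŋitʃɲupu]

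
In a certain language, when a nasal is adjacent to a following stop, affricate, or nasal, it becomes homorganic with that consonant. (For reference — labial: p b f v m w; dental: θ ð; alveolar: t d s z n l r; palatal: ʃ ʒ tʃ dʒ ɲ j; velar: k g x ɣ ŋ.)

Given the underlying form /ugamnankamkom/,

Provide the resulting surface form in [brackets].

[ugannaŋkaŋkom]

/m/ before /n/ (alveolar) → [n]
/n/ before /k/ (velar) → [ŋ]
/m/ before /k/ (velar) → [ŋ]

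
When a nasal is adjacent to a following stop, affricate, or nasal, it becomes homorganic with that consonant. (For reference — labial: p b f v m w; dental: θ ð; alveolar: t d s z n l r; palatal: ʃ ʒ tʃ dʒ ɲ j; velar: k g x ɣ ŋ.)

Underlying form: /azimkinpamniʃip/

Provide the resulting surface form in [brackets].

/m/ before /k/ (velar) → [ŋ]
/n/ before /p/ (labial) → [m]
/m/ before /n/ (alveolar) → [n]

[aziŋkimpanniʃip]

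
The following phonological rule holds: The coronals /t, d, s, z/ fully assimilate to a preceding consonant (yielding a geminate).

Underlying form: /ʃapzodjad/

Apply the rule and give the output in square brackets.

/z/ after /p/ → [p] (total assimilation)

[ʃappodjad]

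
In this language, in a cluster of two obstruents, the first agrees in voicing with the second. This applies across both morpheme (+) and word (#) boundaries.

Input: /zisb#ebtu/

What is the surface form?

[zizb#eptu]

/s/ before /b/ (voiced) → [z]
/b/ before /t/ (voiceless) → [p]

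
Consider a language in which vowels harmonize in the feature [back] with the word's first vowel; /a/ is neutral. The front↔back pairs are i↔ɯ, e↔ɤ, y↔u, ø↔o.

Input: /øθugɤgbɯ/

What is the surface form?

[øθygegbi]

/u/ harmonizes with /ø/ ([-back]) → [y]
/ɤ/ harmonizes with /ø/ ([-back]) → [e]
/ɯ/ harmonizes with /ø/ ([-back]) → [i]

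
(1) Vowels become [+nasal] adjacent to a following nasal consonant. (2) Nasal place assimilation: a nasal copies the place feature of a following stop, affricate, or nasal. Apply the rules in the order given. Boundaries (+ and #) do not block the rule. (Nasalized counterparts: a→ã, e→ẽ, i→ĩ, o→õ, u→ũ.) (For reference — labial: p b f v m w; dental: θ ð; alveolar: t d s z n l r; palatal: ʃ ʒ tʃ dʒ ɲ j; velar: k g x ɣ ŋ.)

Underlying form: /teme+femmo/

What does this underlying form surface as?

Rule 1: /e/ before nasal /m/ → [ẽ]
Rule 1: /e/ before nasal /m/ → [ẽ]
After rule 1: tẽme+fẽmmo
Rule 2: no segment meets the rule's conditions; no change.

[tẽme+fẽmmo]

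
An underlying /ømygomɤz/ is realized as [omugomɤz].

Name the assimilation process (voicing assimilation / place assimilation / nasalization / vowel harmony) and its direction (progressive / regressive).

/ø/→[o] /y/→[u].
Vowels agree with the last vowel, so the harmony is regressive.

vowel harmony, regressive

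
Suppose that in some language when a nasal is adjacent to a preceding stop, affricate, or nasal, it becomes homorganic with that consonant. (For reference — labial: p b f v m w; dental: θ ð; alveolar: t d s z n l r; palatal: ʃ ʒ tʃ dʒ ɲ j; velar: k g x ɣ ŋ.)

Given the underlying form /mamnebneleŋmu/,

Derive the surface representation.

/n/ after /m/ (labial) → [m]
/n/ after /b/ (labial) → [m]
/m/ after /ŋ/ (velar) → [ŋ]

[mammebmeleŋŋu]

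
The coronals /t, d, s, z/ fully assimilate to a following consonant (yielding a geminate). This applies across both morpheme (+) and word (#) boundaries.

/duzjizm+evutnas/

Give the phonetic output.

/z/ before /j/ → [j] (total assimilation)
/z/ before /m/ → [m] (total assimilation)
/t/ before /n/ → [n] (total assimilation)

[dujjimm+evunnas]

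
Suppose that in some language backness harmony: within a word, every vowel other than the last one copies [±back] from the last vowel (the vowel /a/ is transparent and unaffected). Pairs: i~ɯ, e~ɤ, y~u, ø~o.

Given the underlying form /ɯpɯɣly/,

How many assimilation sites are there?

2

/ɯ/ harmonizes with /y/ ([-back]) → [i]
/ɯ/ harmonizes with /y/ ([-back]) → [i]
2 segments change.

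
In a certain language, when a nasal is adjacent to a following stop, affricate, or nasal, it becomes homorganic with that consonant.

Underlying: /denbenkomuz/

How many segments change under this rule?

2

/n/ before /b/ (labial) → [m]
/n/ before /k/ (velar) → [ŋ]
2 segments change.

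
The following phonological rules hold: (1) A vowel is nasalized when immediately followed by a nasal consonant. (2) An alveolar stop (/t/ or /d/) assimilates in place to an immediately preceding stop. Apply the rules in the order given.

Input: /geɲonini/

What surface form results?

[gẽɲõnĩni]

Rule 1: /e/ before nasal /ɲ/ → [ẽ]
Rule 1: /o/ before nasal /n/ → [õ]
Rule 1: /i/ before nasal /n/ → [ĩ]
After rule 1: gẽɲõnĩni
Rule 2: no segment meets the rule's conditions; no change.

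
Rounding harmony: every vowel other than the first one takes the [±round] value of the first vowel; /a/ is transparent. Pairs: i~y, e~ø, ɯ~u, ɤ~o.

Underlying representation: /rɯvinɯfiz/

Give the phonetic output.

[rɯvinɯfiz]

no segment meets the rule's conditions; no change.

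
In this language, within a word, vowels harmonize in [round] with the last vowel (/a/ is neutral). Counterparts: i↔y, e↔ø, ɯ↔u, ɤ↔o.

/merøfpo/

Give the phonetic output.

[mørøfpo]

/e/ harmonizes with /o/ ([+round]) → [ø]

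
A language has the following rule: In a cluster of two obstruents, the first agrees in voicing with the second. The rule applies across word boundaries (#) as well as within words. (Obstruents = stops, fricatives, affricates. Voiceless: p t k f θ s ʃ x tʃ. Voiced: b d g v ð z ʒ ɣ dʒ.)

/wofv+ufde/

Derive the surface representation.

/f/ before /v/ (voiced) → [v]
/f/ before /d/ (voiced) → [v]

[wovv+uvde]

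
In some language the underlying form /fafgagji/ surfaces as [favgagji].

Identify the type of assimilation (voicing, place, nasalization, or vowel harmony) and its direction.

voicing assimilation, regressive

/f/→[v].
Each target copies a feature from the following segment, so the direction is regressive.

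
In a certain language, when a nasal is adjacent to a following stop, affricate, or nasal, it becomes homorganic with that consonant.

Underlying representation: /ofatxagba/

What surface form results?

no segment meets the rule's conditions; no change.

[ofatxagba]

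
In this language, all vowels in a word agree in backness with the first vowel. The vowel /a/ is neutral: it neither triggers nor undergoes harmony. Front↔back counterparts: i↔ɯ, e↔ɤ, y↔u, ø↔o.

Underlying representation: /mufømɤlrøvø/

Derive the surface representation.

/ø/ harmonizes with /u/ ([+back]) → [o]
/ø/ harmonizes with /u/ ([+back]) → [o]
/ø/ harmonizes with /u/ ([+back]) → [o]

[mufomɤlrovo]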